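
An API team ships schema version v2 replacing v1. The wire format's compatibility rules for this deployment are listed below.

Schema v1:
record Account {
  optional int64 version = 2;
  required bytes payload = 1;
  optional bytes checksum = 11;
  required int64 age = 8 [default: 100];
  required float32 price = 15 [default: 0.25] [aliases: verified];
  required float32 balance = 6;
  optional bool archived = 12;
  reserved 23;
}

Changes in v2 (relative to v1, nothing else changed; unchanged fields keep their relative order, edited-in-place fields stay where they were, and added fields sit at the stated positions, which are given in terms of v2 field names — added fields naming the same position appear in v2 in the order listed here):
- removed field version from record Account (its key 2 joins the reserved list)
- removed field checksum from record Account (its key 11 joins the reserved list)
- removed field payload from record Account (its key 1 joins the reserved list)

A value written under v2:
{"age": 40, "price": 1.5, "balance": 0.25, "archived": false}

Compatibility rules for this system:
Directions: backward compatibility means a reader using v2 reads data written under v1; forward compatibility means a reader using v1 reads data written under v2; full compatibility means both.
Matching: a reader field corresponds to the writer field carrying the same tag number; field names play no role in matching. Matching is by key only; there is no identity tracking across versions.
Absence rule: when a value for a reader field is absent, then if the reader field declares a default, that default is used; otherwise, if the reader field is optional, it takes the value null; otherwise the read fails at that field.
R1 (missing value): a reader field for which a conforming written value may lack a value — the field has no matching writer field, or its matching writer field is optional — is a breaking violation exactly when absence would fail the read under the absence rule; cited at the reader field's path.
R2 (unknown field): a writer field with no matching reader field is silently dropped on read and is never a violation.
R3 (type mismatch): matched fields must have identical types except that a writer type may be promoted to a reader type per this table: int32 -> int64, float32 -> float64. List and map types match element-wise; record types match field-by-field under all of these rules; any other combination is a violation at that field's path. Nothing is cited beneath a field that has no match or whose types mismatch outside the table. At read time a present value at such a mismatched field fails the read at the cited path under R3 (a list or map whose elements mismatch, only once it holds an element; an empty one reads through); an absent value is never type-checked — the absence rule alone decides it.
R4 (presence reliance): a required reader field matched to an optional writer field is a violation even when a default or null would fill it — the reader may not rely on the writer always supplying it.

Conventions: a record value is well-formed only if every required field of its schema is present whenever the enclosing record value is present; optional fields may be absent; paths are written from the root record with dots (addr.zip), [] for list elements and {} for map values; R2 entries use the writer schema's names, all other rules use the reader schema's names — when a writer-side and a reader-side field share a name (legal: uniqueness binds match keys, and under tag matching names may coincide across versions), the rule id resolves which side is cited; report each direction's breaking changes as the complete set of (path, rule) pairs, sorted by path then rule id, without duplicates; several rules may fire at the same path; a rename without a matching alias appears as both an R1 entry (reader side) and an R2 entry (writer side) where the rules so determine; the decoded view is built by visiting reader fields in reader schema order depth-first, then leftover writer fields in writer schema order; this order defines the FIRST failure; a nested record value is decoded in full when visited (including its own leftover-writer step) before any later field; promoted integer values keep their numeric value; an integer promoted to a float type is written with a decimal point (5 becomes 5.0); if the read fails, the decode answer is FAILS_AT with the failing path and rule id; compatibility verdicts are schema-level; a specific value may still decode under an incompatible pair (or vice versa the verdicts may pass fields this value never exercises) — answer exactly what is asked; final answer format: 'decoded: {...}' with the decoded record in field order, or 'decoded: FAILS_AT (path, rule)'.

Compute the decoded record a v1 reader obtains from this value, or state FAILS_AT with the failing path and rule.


the writer's type comes first in each Account pair
migrating the Account value to v1:
  version := null (absent, optional -> null)
  read fails at payload under R1 (no fill)
  => FAILS_AT (payload, R1)
the rest of the Account diff is inert for this question:
  removed field version from record Account (its key 2 joins the reserved list) -> triggers nothing under the printed rules; the Account answer is the same either way
  removed field checksum from record Account (its key 11 joins the reserved list) -> triggers nothing under the printed rules; the Account answer is the same either way

decoded: FAILS_AT (payload, R1)


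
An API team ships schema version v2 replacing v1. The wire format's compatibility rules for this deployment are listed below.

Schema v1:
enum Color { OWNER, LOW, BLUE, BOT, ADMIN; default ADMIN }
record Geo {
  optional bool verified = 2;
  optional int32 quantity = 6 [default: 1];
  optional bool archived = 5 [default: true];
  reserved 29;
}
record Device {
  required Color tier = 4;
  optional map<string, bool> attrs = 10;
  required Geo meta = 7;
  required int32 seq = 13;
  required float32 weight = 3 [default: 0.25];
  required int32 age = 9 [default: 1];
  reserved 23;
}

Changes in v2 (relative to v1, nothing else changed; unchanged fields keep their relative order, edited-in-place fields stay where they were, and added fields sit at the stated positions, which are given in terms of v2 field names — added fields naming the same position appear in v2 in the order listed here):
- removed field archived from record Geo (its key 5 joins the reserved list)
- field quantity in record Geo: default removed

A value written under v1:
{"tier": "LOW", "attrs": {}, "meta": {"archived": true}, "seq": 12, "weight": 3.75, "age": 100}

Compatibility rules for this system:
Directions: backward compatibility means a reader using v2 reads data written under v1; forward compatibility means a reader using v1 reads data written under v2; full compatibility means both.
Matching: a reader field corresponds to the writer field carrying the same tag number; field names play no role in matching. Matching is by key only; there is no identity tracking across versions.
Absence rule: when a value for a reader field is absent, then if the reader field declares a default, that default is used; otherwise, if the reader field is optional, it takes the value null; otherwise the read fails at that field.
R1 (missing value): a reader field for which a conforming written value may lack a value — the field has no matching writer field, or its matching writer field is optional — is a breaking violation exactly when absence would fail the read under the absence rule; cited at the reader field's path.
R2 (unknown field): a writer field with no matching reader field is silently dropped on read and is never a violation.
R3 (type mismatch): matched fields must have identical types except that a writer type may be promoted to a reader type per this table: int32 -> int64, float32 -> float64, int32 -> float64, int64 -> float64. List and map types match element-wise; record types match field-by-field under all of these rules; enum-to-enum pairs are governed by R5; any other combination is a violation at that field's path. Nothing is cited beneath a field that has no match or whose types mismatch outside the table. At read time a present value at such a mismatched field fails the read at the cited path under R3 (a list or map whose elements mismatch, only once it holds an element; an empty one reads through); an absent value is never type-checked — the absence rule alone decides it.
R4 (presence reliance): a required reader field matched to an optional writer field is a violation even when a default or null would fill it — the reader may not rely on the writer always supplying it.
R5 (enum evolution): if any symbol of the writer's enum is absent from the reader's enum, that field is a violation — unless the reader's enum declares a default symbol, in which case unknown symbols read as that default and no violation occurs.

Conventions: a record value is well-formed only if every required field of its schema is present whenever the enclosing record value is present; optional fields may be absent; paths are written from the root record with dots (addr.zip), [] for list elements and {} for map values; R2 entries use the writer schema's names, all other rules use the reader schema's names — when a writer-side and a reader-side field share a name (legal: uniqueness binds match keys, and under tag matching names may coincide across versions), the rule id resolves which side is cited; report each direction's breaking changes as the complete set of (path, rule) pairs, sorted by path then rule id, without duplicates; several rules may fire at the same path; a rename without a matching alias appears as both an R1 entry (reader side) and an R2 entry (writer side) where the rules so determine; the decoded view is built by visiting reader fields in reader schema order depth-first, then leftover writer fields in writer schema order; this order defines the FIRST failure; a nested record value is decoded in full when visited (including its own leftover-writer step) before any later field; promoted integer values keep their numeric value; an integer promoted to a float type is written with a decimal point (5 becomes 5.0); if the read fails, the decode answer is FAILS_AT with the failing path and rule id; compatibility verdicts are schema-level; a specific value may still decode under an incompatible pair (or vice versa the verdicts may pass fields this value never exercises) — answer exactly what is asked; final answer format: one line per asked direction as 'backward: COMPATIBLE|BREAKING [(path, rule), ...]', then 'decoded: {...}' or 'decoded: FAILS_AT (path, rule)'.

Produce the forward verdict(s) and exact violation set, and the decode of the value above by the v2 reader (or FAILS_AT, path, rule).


forward: COMPATIBLE []; decoded: {"tier": "LOW", "attrs": {}, "meta": {"verified": null, "quantity": null}, "seq": 12, "weight": 3.75, "age": 100}

each type pair in Device: writer, then reader
checking forward for Device: reader v1 against writer v2:
  Color -> Color, writer required: tier aligns to tier
  map<string, bool> -> map<string, bool>, writer optional: attrs aligns to attrs
  Geo -> Geo, writer required: meta aligns to meta
  int32 -> int32, writer required: seq aligns to seq
  float32 -> float32, writer required: weight aligns to weight
  int32 -> int32, writer required: age aligns to age
  bool -> bool, writer optional: meta.verified aligns to meta.verified
  int32 -> int32, writer optional: meta.quantity aligns to meta.quantity
  meta.archived has no writer counterpart
  => no violations; forward on Device: COMPATIBLE
migrating the Device value to v2:
  tier := "LOW"
  attrs := {}
  meta.verified := null (not supplied -> null)
  meta.quantity := null (not supplied -> null)
  writer meta.archived: unmatched, discarded
  seq := 12
  weight := 3.75
  age := 100
  => decoded: {"tier": "LOW", "attrs": {}, "meta": {"verified": null, "quantity": null}, "seq": 12, "weight": 3.75, "age": 100}


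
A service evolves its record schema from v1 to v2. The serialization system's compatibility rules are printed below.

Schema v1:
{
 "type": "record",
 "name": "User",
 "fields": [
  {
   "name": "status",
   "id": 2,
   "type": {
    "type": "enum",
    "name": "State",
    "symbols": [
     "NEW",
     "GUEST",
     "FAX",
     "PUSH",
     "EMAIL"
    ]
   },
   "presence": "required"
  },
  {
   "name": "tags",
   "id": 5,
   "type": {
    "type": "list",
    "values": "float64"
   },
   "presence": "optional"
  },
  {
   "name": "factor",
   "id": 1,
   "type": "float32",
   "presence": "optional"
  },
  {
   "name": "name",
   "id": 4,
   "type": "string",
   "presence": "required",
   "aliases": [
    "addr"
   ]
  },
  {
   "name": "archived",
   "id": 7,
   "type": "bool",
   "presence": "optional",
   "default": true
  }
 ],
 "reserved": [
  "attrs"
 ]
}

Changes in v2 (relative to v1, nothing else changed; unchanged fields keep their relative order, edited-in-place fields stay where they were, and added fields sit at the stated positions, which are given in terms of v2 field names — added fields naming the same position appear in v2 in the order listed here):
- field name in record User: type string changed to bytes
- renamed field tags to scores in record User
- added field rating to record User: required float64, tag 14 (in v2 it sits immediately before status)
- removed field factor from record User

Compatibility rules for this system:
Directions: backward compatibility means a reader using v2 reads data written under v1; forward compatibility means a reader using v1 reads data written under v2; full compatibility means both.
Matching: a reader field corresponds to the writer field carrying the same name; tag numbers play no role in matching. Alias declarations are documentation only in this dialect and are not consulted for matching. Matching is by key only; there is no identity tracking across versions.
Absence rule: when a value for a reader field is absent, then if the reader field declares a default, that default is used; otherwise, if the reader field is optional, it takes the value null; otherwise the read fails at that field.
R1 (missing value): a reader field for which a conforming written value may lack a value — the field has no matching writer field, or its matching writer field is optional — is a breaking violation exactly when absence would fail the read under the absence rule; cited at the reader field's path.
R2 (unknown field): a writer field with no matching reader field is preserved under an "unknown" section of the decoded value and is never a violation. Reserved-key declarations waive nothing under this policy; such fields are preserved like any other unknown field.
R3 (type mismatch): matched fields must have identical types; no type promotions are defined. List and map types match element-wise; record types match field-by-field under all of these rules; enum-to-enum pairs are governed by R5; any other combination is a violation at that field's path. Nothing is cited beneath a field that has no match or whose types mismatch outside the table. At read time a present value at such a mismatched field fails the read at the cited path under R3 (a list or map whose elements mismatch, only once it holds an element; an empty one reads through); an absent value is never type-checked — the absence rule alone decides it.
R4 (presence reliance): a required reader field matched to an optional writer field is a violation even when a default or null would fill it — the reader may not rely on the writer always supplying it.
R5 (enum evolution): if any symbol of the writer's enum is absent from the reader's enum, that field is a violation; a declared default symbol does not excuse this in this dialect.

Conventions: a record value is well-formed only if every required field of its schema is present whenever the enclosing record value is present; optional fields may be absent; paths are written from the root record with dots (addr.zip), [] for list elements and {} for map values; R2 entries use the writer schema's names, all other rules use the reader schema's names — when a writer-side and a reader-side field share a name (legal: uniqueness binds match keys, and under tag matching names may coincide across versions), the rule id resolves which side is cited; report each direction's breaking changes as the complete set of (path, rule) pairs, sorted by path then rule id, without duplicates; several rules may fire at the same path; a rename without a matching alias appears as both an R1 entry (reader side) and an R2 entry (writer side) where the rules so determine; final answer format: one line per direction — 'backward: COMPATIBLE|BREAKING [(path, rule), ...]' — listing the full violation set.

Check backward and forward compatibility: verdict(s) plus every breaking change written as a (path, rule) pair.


backward: BREAKING [(name, R3), (rating, R1)]; forward: BREAKING [(name, R3)]

arrows below run writer -> reader for User
backward for User (reader v2, writer v1):
  no writer field matches reader rating
  writer required, State -> State: reader status maps from writer status
  no writer field matches reader scores
  writer required, string -> bytes: reader name maps from writer name
  writer optional, bool -> bool: reader archived maps from writer archived
  tags (writer side), unknown to reader
  factor (writer side), unknown to reader
  violation R3 at name
  violation R1 at rating
  => backward: BREAKING (2)
forward for User (reader v1, writer v2):
  writer required, State -> State: reader status maps from writer status
  no writer field matches reader tags
  no writer field matches reader factor
  writer required, bytes -> string: reader name maps from writer name
  writer optional, bool -> bool: reader archived maps from writer archived
  rating (writer side), unknown to reader
  scores (writer side), unknown to reader
  violation R3 at name
  => forward: BREAKING (1)


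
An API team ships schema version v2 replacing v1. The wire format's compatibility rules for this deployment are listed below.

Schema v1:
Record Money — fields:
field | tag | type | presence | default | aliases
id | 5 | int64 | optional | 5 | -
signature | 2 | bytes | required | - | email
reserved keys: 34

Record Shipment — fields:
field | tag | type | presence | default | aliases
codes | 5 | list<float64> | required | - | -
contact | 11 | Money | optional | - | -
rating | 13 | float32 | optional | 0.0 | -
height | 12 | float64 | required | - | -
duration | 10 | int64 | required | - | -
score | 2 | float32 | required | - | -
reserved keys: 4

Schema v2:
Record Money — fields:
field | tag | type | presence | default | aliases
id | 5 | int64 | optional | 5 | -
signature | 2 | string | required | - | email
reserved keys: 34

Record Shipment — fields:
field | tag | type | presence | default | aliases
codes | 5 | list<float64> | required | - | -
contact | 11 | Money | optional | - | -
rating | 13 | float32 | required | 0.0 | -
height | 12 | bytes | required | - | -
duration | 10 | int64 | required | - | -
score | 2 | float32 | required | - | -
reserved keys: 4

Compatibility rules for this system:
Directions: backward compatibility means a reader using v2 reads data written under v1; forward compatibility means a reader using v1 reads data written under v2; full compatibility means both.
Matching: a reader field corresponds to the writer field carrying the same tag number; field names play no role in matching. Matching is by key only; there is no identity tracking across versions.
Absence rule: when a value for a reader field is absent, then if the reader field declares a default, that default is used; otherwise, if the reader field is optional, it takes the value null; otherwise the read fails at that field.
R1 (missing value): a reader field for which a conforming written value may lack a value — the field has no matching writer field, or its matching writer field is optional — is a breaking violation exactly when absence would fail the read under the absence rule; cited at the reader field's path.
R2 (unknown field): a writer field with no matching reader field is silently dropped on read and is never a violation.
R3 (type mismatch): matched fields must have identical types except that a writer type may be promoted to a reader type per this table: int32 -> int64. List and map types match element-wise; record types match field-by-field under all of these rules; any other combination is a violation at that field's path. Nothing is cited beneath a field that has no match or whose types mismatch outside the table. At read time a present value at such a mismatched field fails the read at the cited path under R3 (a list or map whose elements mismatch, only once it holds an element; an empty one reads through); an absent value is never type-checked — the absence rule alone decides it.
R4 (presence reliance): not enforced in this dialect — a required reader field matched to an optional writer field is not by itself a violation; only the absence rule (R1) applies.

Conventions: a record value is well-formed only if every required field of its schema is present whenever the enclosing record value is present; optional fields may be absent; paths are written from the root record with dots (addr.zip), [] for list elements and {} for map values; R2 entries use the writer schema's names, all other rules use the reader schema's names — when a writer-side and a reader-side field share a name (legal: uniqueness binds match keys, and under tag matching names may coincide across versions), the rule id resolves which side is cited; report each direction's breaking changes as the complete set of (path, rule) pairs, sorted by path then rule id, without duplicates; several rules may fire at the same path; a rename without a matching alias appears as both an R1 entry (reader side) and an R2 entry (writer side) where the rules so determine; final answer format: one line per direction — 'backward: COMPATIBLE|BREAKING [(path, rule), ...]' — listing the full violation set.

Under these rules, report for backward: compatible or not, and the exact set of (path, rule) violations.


backward: BREAKING [(contact.signature, R3), (height, R3)]

in Shipment below, arrows point writer -> reader
checking backward for Shipment: reader v2 against writer v1:
  codes: paired with writer codes (list<float64> -> list<float64>; writer required)
  contact: paired with writer contact (Money -> Money; writer optional)
  rating: paired with writer rating (float32 -> float32; writer optional)
  height: paired with writer height (float64 -> bytes; writer required)
  duration: paired with writer duration (int64 -> int64; writer required)
  score: paired with writer score (float32 -> float32; writer required)
  contact.id: paired with writer contact.id (int64 -> int64; writer optional)
  contact.signature: paired with writer contact.signature (bytes -> string; writer required)
  breaking: (contact.signature, R3)
  breaking: (height, R3)
  backward on Shipment therefore BREAKING (2)
the rest of the Shipment diff is inert for this question:
  field rating in record Shipment: optional changed to required -> triggers nothing under Shipment's printed rules — same verdict


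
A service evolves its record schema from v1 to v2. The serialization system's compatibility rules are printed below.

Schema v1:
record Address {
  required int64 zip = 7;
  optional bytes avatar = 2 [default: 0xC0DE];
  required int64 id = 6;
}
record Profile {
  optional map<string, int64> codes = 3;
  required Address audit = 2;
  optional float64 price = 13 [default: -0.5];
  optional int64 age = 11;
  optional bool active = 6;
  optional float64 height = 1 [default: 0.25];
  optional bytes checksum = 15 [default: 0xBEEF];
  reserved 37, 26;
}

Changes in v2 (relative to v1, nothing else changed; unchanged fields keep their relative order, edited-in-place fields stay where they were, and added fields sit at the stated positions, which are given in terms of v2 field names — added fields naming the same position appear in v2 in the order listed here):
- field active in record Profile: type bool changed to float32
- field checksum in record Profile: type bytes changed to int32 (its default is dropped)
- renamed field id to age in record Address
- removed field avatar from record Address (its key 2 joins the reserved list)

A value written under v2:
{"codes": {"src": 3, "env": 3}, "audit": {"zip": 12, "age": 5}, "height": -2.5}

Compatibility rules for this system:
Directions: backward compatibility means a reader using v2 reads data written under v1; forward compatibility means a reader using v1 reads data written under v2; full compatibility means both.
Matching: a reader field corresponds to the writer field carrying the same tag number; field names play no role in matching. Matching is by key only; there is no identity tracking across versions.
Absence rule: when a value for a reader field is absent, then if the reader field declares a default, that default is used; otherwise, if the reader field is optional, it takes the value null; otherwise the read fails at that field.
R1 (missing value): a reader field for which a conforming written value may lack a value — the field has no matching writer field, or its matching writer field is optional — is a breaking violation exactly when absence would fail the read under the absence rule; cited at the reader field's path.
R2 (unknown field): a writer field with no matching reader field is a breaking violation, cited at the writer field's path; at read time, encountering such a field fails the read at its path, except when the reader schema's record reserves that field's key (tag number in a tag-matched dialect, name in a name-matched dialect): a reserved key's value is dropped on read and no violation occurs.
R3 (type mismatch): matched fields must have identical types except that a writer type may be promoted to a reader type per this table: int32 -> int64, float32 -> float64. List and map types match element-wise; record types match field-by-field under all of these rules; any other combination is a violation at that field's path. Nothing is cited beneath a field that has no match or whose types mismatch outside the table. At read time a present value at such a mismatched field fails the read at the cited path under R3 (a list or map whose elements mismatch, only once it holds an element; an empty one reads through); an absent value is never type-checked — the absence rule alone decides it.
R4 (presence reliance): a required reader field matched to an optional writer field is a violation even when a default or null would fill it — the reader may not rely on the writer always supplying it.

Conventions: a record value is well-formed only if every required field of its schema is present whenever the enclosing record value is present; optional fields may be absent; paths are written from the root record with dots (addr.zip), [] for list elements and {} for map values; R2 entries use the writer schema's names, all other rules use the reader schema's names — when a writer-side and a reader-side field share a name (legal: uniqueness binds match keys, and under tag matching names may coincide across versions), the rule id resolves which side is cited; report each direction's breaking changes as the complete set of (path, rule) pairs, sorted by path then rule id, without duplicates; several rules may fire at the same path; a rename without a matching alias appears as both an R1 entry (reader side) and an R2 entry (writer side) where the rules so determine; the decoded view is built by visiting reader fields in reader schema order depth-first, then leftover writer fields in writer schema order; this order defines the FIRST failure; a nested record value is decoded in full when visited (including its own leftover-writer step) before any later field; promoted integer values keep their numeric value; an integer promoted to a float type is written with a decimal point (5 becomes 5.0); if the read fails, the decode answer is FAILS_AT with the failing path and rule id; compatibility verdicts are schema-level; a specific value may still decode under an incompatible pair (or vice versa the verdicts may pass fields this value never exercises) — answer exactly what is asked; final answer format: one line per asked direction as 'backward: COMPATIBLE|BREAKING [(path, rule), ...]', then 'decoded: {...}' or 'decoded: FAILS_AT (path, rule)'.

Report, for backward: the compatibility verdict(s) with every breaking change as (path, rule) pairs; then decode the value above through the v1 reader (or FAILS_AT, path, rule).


backward: BREAKING [(active, R3), (checksum, R3)]; decoded: {"codes": {"src": 3, "env": 3}, "audit": {"zip": 12, "avatar": 0xC0DE, "id": 5}, "price": -0.5, "age": null, "active": null, "height": -2.5, "checksum": 0xBEEF}

in Profile below, arrows point writer -> reader
backward for Profile (reader v2, writer v1):
  codes: map<string, int64> -> map<string, int64>, writer optional; from codes
  audit: Address -> Address, writer required; from audit
  price: float64 -> float64, writer optional; from price
  age: int64 -> int64, writer optional; from age
  active: bool -> float32, writer optional; from active
  height: float64 -> float64, writer optional; from height
  checksum: bytes -> int32, writer optional; from checksum
  audit.zip: int64 -> int64, writer required; from audit.zip
  audit.age: int64 -> int64, writer required; from audit.id
  writer field audit.avatar has no reader counterpart
  breaking: (active, R3)
  breaking: (checksum, R3)
  backward on Profile therefore BREAKING (2)
decode (reader v1):
  codes := {"src": 3, "env": 3}
  audit.zip := 12
  audit.avatar := 0xC0DE (absent -> default)
  audit.id := 5 (from writer age)
  price := -0.5 (absent -> default)
  age := null (absent, optional -> null)
  active := null (absent, optional -> null)
  height := -2.5
  checksum := 0xBEEF (absent -> default)
  => decoded: {"codes": {"src": 3, "env": 3}, "audit": {"zip": 12, "avatar": 0xC0DE, "id": 5}, "price": -0.5, "age": null, "active": null, "height": -2.5, "checksum": 0xBEEF}
checking off the Profile differences that do not matter here:
  renamed field id to age in record Address -> fires no rule on Profile, leaving the asked answer as it is
  removed field avatar from record Address (its key 2 joins the reserved list) -> fires no rule on Profile, leaving the asked answer as it is


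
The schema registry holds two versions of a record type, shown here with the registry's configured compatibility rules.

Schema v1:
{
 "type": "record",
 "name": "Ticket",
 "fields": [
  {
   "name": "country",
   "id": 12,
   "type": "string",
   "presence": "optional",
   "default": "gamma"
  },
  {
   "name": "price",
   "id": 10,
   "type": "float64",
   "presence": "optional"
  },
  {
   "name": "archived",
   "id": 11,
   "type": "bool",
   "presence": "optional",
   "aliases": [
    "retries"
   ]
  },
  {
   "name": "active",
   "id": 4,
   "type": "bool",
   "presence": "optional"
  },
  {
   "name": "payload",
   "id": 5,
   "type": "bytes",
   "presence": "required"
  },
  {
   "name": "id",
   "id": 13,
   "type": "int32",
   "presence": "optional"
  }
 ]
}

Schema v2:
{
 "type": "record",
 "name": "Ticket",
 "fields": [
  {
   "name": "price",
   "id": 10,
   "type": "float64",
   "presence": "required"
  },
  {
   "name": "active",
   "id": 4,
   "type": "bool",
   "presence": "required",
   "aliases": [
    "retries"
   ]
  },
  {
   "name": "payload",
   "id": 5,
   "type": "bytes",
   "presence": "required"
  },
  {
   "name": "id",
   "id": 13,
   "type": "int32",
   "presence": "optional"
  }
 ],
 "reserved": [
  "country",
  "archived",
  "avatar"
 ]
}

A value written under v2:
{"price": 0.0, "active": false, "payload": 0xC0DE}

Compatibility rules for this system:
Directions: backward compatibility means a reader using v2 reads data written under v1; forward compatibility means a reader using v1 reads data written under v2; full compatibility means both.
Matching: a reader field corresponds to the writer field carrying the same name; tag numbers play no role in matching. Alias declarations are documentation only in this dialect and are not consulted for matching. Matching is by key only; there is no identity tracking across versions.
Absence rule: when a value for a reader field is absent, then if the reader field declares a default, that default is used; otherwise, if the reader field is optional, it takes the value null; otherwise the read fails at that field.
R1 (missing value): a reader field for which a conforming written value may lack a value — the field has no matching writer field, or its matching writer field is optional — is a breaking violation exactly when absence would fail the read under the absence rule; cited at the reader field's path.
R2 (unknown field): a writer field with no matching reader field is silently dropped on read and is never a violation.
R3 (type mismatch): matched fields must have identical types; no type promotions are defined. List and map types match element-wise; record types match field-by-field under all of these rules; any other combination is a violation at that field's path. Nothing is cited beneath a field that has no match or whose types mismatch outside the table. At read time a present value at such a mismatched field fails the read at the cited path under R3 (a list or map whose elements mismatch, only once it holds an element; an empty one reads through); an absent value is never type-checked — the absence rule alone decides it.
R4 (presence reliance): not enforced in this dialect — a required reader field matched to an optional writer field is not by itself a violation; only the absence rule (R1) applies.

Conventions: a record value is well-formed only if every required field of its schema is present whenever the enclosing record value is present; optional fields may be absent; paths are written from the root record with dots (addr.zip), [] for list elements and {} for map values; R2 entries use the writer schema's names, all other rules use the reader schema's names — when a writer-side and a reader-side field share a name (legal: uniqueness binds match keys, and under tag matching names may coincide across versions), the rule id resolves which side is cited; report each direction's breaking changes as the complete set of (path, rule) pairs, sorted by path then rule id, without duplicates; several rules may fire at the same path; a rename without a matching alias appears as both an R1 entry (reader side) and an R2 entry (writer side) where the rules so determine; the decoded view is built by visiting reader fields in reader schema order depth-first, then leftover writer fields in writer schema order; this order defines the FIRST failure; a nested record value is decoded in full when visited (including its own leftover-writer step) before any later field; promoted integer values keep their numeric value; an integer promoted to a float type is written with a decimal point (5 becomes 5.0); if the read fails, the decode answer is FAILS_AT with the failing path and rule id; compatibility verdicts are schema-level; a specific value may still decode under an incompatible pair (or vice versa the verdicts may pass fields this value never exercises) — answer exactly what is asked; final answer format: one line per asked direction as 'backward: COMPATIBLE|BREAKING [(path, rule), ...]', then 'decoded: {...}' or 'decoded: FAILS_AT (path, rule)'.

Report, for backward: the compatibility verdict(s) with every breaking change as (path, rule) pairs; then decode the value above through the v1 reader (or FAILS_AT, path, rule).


backward: BREAKING [(active, R1), (price, R1)]; decoded: {"country": "gamma", "price": 0.0, "archived": null, "active": false, "payload": 0xC0DE, "id": null}

the writer's type comes first in each Ticket pair
backward on Ticket — v2 reading data written by v1:
  price: float64 -> float64, writer optional; from price
  active: bool -> bool, writer optional; from active
  payload: bytes -> bytes, writer required; from payload
  id: int32 -> int32, writer optional; from id
  leftover writer field: country
  leftover writer field: archived
  R1 fires at active
  R1 fires at price
  => backward verdict for Ticket: BREAKING, 2 violation(s)
decoding the Ticket value with the v1 reader:
  country := "gamma" (no value, default fills)
  price := 0.0
  archived := null (not supplied -> null)
  active := false
  payload := 0xC0DE
  id := null (not supplied -> null)
  => decoded: {"country": "gamma", "price": 0.0, "archived": null, "active": false, "payload": 0xC0DE, "id": null}
ruling out the remaining Ticket differences:
  removed field country from record Ticket (its key "country" joins the reserved list) -> fires no rule on Ticket, leaving the asked answer as it is
  removed field archived from record Ticket (its key "archived" joins the reserved list) -> fires no rule on Ticket, leaving the asked answer as it is


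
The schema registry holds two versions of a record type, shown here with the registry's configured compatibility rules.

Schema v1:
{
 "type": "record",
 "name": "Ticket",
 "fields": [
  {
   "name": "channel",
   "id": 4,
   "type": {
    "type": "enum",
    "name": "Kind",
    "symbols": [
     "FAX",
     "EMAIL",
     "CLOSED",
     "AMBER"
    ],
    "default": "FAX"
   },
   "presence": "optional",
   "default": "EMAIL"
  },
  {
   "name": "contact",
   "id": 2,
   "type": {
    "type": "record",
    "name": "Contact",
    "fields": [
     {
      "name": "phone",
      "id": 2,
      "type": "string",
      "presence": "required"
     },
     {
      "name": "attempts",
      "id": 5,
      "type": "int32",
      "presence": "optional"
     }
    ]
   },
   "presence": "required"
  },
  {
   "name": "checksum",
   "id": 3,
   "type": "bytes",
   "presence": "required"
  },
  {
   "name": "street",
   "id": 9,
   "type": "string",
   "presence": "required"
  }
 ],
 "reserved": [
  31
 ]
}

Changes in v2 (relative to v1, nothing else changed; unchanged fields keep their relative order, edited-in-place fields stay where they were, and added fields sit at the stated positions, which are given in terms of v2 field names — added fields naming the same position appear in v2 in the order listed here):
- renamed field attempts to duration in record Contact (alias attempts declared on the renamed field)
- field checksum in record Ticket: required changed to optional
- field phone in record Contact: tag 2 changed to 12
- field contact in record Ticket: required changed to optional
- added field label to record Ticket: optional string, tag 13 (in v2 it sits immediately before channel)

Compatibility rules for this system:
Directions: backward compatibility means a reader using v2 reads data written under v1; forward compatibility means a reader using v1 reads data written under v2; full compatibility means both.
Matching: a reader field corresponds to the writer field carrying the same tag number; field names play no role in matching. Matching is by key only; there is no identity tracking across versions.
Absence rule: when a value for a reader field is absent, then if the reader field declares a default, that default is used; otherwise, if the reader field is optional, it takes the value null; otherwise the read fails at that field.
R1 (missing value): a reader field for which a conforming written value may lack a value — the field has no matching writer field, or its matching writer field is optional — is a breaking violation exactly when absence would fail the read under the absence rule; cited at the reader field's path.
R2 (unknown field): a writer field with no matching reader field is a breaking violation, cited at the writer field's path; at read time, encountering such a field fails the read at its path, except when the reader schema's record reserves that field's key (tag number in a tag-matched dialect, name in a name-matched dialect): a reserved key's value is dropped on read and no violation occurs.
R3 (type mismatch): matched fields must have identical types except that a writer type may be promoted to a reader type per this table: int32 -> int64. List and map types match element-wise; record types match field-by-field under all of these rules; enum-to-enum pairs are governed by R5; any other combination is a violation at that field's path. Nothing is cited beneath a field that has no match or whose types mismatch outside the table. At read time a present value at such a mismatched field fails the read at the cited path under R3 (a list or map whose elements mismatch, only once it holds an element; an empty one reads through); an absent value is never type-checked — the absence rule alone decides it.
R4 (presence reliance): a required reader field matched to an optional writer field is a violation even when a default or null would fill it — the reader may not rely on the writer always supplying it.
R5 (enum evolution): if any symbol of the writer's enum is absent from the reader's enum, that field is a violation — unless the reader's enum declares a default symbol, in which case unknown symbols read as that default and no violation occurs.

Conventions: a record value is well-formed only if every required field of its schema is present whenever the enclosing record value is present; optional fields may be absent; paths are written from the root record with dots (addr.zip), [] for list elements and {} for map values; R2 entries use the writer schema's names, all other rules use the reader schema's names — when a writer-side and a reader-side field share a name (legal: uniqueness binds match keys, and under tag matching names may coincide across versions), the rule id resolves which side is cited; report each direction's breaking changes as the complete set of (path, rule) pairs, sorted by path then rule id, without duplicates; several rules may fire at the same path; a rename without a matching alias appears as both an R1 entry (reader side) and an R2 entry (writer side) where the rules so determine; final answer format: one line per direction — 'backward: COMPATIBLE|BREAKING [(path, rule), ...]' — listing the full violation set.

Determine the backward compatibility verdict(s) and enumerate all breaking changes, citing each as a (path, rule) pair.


arrows below run writer -> reader for Ticket
backward analysis of Ticket with v2 as reader and v1 as writer:
  label has no writer counterpart
  channel: paired with writer channel (Kind -> Kind; writer optional)
  contact: paired with writer contact (Contact -> Contact; writer required)
  checksum: paired with writer checksum (bytes -> bytes; writer required)
  street: paired with writer street (string -> string; writer required)
  contact.phone has no writer counterpart
  contact.duration: paired with writer contact.attempts (int32 -> int32; writer optional)
  contact.phone (writer side), unknown to reader
  R1 fires at contact.phone
  R2 fires at contact.phone
  => backward verdict for Ticket: BREAKING, 2 violation(s)
ruling out the remaining Ticket differences:
  renamed field attempts to duration in record Contact (alias attempts declared on the renamed field) -> triggers nothing under Ticket's printed rules — same verdict
  field checksum in record Ticket: required changed to optional -> matters only for Ticket's forward compatibility — outside the asked direction
  field contact in record Ticket: required changed to optional -> matters only for Ticket's forward compatibility — outside the asked direction
  added field label to record Ticket: optional string, tag 13 (in v2 it sits immediately before channel) -> matters only for Ticket's forward compatibility — outside the asked direction

backward: BREAKING [(contact.phone, R1), (contact.phone, R2)]
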